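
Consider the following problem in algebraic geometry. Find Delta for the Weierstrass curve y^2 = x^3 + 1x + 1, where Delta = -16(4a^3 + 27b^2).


Compute each component:
4a^3 = 4*1^3 = 4*1 = 4
27b^2 = 27*1^2 = 27*1 = 27
4a^3 + 27b^2 = 4 + 27 = 31
Delta = -16*31 = -496

-496


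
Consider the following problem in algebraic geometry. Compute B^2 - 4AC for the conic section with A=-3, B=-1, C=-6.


The discriminant of a conic Ax^2 + Bxy + Cy^2 + ... = 0 is B^2 - 4AC.
B^2 = (-1)^2 = 1
4AC = 4*(-3)*(-6) = 72
Discriminant = 1 - 72 = -71

-71


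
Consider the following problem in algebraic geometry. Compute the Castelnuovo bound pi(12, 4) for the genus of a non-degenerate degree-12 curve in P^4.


Castelnuovo's bound: write d - 1 = m(r-1) + epsilon with 0 <= epsilon < r-1.
d - 1 = 12 - 1 = 11
r - 1 = 4 - 1 = 3
11 = 3*3 + 2, so m = 3, epsilon = 2
pi(d, r) = m(m-1)(r-1)/2 + m*epsilon
= 3*2*3/2 + 3*2
= 18/2 + 6
= 9 + 6 = 15

15


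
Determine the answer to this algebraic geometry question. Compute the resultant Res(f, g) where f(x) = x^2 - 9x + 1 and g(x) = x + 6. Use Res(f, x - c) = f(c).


For Res(f, x - c), we evaluate f at x = c.
f(-6) = (-6)^2 - 9*(-6) + 1
= 36 + 54 + 1
= 90 + 1 = 91
Res(f, g) = 91

91


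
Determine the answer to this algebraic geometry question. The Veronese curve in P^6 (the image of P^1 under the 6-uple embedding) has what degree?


The rational normal curve in P^6 is the image of P^1 under the 6-uple Veronese.
A general hyperplane in P^6 pulls back to a degree-6 form on P^1, which has 6 zeros,
so the curve meets a general hyperplane in 6 points. Degree = 6.

6


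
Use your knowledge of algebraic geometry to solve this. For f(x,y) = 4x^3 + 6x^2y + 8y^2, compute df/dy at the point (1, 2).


df/dy = 6*x^2 + 2*8*y^1
At (1,2): 6*1^2 + 2*8*2^1
= 6 + 32
= 38

38


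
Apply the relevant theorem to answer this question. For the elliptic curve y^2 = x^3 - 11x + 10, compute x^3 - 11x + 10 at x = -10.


Compute x^3 - 11x + 10 at x = -10:
x^3 = (-10)^3 = -1000
(-11)*x = (-11)*(-10) = 110
Sum: -1000 + 110 + 10 = -880

-880


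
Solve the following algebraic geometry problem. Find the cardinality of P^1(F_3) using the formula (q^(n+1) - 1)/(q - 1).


P^1(F_3) has (q^(n+1) - 1)/(q - 1) points.
= 3^1 + 3^0
= 3 + 1
= 4

4


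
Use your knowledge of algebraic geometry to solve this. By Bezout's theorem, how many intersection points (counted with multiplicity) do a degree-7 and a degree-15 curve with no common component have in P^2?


Bezout's theorem states the intersection count equals the product of degrees.
Intersection count = 7 * 15 = 105

105


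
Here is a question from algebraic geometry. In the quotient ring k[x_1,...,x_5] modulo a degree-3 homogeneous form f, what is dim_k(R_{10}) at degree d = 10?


For R = k[x_1,...,x_n]/(f) with f homogeneous of degree e:
The Hilbert series is (1 - t^e)/(1 - t)^n.
So h(d) = C(d+n-1, n-1) - C(d-e+n-1, n-1) for d >= e.
With n=5, e=3, d=10:
C(10+5-1, 5-1) = C(14, 4) = 1001
C(10-3+5-1, 5-1) = C(11, 4) = 330
h(10) = 1001 - 330 = 671

671


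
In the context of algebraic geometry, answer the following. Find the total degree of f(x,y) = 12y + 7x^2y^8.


Examine each term for its total degree (sum of exponents).
  Term '12y' has total degree 0+1 = 1.
  Term '7x^2y^8' has total degree 2+8 = 10.
The maximum total degree among all terms is 10.

10


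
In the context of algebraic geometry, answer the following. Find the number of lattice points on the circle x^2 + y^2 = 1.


Systematically check integer values of x where x^2 <= 1.
For each valid x, check if 1 - x^2 is a perfect square.
x=0: 1 - 0 = 1, sqrt = 1 (valid)
x=1: 1 - 1 = 0, sqrt = 0 (valid)
Total integer solutions found: 4

4


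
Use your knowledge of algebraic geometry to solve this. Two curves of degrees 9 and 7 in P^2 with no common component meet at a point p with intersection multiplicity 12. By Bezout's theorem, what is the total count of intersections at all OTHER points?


By Bezout's theorem, the total intersection number is d1 * d2.
Total = 9 * 7 = 63
Intersection multiplicity at p = 12
Remaining intersections = 63 - 12 = 51

51


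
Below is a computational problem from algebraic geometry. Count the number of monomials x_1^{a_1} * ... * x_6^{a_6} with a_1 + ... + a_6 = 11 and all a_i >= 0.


The number of degree-11 monomials in 6 variables is C(d+n-1, n-1).
= C(11+6-1, 6-1) = C(16, 5)
= 4368

4368


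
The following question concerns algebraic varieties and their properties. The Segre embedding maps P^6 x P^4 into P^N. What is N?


The Segre embedding maps P^m x P^n into P^N via
all products of coordinates from each factor.
N = (m+1)(n+1) - 1
N = (6+1)(4+1) - 1
N = 7*5 - 1
N = 35 - 1 = 34

34


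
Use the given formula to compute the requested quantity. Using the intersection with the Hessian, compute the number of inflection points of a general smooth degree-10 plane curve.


For a general smooth plane curve C of degree d, the inflection points are
the intersection of C with its Hessian curve, which has degree 3(d-2).
By Bezout, the total intersection number is d * 3(d-2) = 10 * 24 = 240.
For a general curve every flex is ordinary, so each contributes
multiplicity 1 to C·Hess(C), and the number of distinct inflection
points is 3d(d-2).
Inflection points = 3*10*(10-2) = 3*10*8 = 240

240


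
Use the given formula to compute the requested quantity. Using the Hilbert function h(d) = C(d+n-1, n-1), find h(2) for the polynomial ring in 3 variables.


The Hilbert function for the polynomial ring in 3 variables is:
h(d) = C(d+n-1, n-1)
h(2) = C(2+3-1, 3-1) = C(4, 2)
= 4! / (2! * 2!)
= 6

6


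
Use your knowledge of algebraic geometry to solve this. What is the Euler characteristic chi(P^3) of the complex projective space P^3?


The complex projective space P^3 has one cell in each even real dimension 0, 2, ..., 6.
The cohomology groups are H^{2k}(P^3) = Z for k = 0,...,3, and 0 otherwise.
Euler characteristic = sum of Betti numbers = 1 per even-dimensional cohomology group.
chi(P^3) = 3 + 1 = 4

4


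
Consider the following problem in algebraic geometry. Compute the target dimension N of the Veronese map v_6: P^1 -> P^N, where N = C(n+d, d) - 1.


The Veronese embedding v_d: P^n -> P^N maps each point to all
degree-d monomials in n+1 homogeneous coordinates.
N = C(n+d, d) - 1
N = C(1+6, 6) - 1
N = C(7, 6) - 1
C(7, 6) = 7
N = 7 - 1 = 6

6


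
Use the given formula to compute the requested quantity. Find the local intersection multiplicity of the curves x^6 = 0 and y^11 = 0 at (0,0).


The intersection multiplicity of V(x^a) and V(y^b) at the origin is:
I(O; V(x^6), V(y^11)) = dim_k(k[x,y]/(x^6, y^11))
A basis for k[x,y]/(x^6, y^11) is the set of monomials x^i * y^j
where 0 <= i < 6 and 0 <= j < 11.
The number of such monomials is 6 * 11 = 66

66


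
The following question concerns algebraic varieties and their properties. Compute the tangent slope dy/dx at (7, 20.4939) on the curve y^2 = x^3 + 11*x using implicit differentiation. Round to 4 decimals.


Using implicit differentiation of y^2 = x^3 + 11*x:
2y * dy/dx = 3x^2 + 11
dy/dx = (3x^2 + 11)/(2y)
Numerator: 3*7^2 + 11 = 158
Denominator: 2*20.4939 = 40.9878
dy/dx = 158/40.9878 = 3.8548

3.8548


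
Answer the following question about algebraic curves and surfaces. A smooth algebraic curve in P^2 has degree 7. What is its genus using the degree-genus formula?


Using the genus formula for smooth plane curves:
g = (d-1)(d-2)/2
g = (7-1)(7-2)/2
g = 6*5/2
g = 30/2 = 15

15


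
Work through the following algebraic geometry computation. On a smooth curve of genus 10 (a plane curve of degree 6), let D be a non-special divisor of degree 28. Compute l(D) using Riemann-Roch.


First, compute the genus of a smooth plane curve of degree 6:
g = (d-1)(d-2)/2 = (6-1)(6-2)/2 = 10
For a non-special divisor D (i.e., h^1(D) = 0), Riemann-Roch gives:
l(D) = deg(D) - g + 1
Since deg(D) = 28 >= 2g - 1 = 19, D is non-special.
l(D) = 28 - 10 + 1 = 19

19


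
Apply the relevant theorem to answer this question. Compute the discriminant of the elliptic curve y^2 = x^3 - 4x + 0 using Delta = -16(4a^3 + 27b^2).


Compute each component:
4a^3 = 4*(-4)^3 = 4*(-64) = -256
27b^2 = 27*0^2 = 27*0 = 0
4a^3 + 27b^2 = -256 + 0 = -256
Delta = -16*(-256) = 4096

4096


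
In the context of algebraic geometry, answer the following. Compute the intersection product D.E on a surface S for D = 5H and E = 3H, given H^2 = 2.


Using bilinearity of the intersection pairing on a surface S:
(aH).(bH) = ab * (H.H)
We have H^2 = 2.
D.E = (5H).(3H) = 5*3*2
= 15*2
= 30

30


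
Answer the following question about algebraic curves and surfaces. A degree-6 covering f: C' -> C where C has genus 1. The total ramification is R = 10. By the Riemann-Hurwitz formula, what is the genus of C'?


Riemann-Hurwitz formula: 2g' - 2 = d(2g - 2) + R
Given: d = 6, g = 1, R = 10
2g' - 2 = 6*(2*1 - 2) + 10
2g' - 2 = 6*0 + 10
2g' - 2 = 0 + 10 = 10
2g' = 12
g' = 6

6


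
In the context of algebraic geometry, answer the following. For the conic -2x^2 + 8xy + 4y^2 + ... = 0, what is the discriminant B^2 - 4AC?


The discriminant of a conic Ax^2 + Bxy + Cy^2 + ... = 0 is B^2 - 4AC.
B^2 = 8^2 = 64
4AC = 4*(-2)*4 = -32
Discriminant = 64 + 32 = 96

96


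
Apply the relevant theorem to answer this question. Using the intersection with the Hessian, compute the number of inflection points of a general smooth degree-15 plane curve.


For a general smooth plane curve C of degree d, the inflection points are
the intersection of C with its Hessian curve, which has degree 3(d-2).
By Bezout, the total intersection number is d * 3(d-2) = 15 * 39 = 585.
For a general curve every flex is ordinary, so each contributes
multiplicity 1 to C·Hess(C), and the number of distinct inflection
points is 3d(d-2).
Inflection points = 3*15*(15-2) = 3*15*13 = 585

585


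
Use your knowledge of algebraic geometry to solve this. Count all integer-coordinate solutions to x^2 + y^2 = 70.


Systematically check integer values of x where x^2 <= 70.
For each valid x, check if 70 - x^2 is a perfect square.
Total integer solutions found: 0

0


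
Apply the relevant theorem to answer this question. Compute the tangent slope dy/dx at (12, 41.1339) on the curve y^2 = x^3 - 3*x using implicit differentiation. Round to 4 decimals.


Using implicit differentiation of y^2 = x^3 - 3*x:
2y * dy/dx = 3x^2 - 3
dy/dx = (3x^2 - 3)/(2y)
Numerator: 3*12^2 - 3 = 429
Denominator: 2*41.1339 = 82.2678
dy/dx = 429/82.2678 = 5.2147

5.2147


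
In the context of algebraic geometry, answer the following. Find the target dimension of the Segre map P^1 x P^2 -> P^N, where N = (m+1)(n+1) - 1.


The Segre embedding maps P^m x P^n into P^N via
all products of coordinates from each factor.
N = (m+1)(n+1) - 1
N = (1+1)(2+1) - 1
N = 2*3 - 1
N = 6 - 1 = 5

5


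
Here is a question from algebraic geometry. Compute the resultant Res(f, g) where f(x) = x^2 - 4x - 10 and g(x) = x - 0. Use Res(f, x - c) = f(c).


For Res(f, x - c), we evaluate f at x = c.
f(0) = 0^2 - 4*0 - 10
= 0 + 0 - 10
= 0 - 10 = -10
Res(f, g) = -10

-10


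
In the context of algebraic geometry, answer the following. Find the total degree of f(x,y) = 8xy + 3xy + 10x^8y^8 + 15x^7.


Examine each term for its total degree (sum of exponents).
  Term '8xy' has total degree 1+1 = 2.
  Term '3xy' has total degree 1+1 = 2.
  Term '10x^8y^8' has total degree 8+8 = 16.
  Term '15x^7' has total degree 7+0 = 7.
The maximum total degree among all terms is 16.

16


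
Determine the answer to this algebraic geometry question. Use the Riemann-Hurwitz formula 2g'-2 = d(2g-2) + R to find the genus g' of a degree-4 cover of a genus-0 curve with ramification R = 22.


Riemann-Hurwitz formula: 2g' - 2 = d(2g - 2) + R
Given: d = 4, g = 0, R = 22
2g' - 2 = 4*(2*0 - 2) + 22
2g' - 2 = 4*(-2) + 22
2g' - 2 = -8 + 22 = 14
2g' = 16
g' = 8

8


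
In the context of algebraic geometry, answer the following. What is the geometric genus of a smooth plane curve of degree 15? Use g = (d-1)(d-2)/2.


Using the genus formula for smooth plane curves:
g = (d-1)(d-2)/2
g = (15-1)(15-2)/2
g = 14*13/2
g = 182/2 = 91

91


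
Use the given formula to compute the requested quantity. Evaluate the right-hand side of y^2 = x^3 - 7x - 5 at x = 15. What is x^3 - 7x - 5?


Compute x^3 - 7x - 5 at x = 15:
x^3 = 15^3 = 3375
(-7)*x = (-7)*15 = -105
Sum: 3375 - 105 - 5 = 3265

3265


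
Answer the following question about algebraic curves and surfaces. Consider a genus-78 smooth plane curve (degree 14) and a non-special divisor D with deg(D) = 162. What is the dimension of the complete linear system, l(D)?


First, compute the genus of a smooth plane curve of degree 14:
g = (d-1)(d-2)/2 = (14-1)(14-2)/2 = 78
For a non-special divisor D (i.e., h^1(D) = 0), Riemann-Roch gives:
l(D) = deg(D) - g + 1
Since deg(D) = 162 >= 2g - 1 = 155, D is non-special.
l(D) = 162 - 78 + 1 = 85

85


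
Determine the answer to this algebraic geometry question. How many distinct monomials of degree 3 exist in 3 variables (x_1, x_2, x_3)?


The number of degree-3 monomials in 3 variables is C(d+n-1, n-1).
= C(3+3-1, 3-1) = C(5, 2)
= 10

10


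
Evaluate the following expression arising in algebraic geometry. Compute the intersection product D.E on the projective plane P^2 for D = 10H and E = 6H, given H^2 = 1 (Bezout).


Using bilinearity of the intersection pairing on the projective plane P^2:
(aH).(bH) = ab * (H.H)
We have H^2 = 1 (Bezout).
D.E = (10H).(6H) = 10*6*1
= 60*1
= 60

60


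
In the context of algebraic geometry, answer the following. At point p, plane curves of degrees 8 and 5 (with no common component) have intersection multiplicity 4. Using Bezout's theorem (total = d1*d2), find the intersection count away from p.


By Bezout's theorem, the total intersection number is d1 * d2.
Total = 8 * 5 = 40
Intersection multiplicity at p = 4
Remaining intersections = 40 - 4 = 36

36


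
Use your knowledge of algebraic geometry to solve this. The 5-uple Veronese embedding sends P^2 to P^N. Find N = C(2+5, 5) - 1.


The Veronese embedding v_d: P^n -> P^N maps each point to all
degree-d monomials in n+1 homogeneous coordinates.
N = C(n+d, d) - 1
N = C(2+5, 5) - 1
N = C(7, 5) - 1
C(7, 5) = 21
N = 21 - 1 = 20

20


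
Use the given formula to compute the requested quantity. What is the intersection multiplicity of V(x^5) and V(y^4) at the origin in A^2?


The intersection multiplicity of V(x^a) and V(y^b) at the origin is:
I(O; V(x^5), V(y^4)) = dim_k(k[x,y]/(x^5, y^4))
A basis for k[x,y]/(x^5, y^4) is the set of monomials x^i * y^j
where 0 <= i < 5 and 0 <= j < 4.
The number of such monomials is 5 * 4 = 20

20


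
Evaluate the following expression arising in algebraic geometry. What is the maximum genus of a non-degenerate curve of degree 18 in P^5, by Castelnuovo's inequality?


Castelnuovo's bound: write d - 1 = m(r-1) + epsilon with 0 <= epsilon < r-1.
d - 1 = 18 - 1 = 17
r - 1 = 5 - 1 = 4
17 = 4*4 + 1, so m = 4, epsilon = 1
pi(d, r) = m(m-1)(r-1)/2 + m*epsilon
= 4*3*4/2 + 4*1
= 48/2 + 4
= 24 + 4 = 28

28


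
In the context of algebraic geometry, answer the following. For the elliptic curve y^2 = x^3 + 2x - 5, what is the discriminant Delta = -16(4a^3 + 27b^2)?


Compute each component:
4a^3 = 4*2^3 = 4*8 = 32
27b^2 = 27*(-5)^2 = 27*25 = 675
4a^3 + 27b^2 = 32 + 675 = 707
Delta = -16*707 = -11312

-11312


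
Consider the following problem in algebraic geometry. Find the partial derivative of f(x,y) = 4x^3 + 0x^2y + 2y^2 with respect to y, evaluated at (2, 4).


df/dy = 0*x^2 + 2*2*y^1
At (2,4): 0*2^2 + 2*2*4^1
= 0 + 16
= 16

16


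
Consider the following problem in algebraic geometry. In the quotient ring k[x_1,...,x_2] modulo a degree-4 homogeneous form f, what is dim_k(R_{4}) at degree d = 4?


For R = k[x_1,...,x_n]/(f) with f homogeneous of degree e:
The Hilbert series is (1 - t^e)/(1 - t)^n.
So h(d) = C(d+n-1, n-1) - C(d-e+n-1, n-1) for d >= e.
With n=2, e=4, d=4:
C(4+2-1, 2-1) = C(5, 1) = 5
C(4-4+2-1, 2-1) = C(1, 1) = 1
h(4) = 5 - 1 = 4

4


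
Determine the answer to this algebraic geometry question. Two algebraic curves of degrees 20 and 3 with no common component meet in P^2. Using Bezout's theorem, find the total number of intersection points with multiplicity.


Bezout's theorem states the intersection count equals the product of degrees.
Intersection count = 20 * 3 = 60

60


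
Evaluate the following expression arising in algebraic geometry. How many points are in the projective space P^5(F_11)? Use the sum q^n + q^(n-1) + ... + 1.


P^5(F_11) has (q^(n+1) - 1)/(q - 1) points.
= 11^5 + 11^4 + 11^3 + 11^2 + 11^1 + 11^0
= 161051 + 14641 + 1331 + 121 + 11 + 1
= 177156

177156


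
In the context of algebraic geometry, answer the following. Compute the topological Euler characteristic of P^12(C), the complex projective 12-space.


The complex projective space P^12 has one cell in each even real dimension 0, 2, ..., 24.
The cohomology groups are H^{2k}(P^12) = Z for k = 0,...,12, and 0 otherwise.
Euler characteristic = sum of Betti numbers = 1 per even-dimensional cohomology group.
chi(P^12) = 12 + 1 = 13

13


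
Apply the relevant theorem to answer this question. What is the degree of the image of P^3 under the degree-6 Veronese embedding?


The Veronese variety v_6(P^3) has degree d^r.
d^r = 6^3 = 216

216


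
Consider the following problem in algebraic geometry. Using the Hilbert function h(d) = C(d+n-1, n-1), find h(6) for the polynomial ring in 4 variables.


The Hilbert function for the polynomial ring in 4 variables is:
h(d) = C(d+n-1, n-1)
h(6) = C(6+4-1, 4-1) = C(9, 3)
= 9! / (3! * 6!)
= 84

84


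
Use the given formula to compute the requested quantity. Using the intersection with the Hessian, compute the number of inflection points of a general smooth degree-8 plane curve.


For a general smooth plane curve C of degree d, the inflection points are
the intersection of C with its Hessian curve, which has degree 3(d-2).
By Bezout, the total intersection number is d * 3(d-2) = 8 * 18 = 144.
For a general curve every flex is ordinary, so each contributes
multiplicity 1 to C·Hess(C), and the number of distinct inflection
points is 3d(d-2).
Inflection points = 3*8*(8-2) = 3*8*6 = 144

144


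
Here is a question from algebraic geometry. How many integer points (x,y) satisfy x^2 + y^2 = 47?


Systematically check integer values of x where x^2 <= 47.
For each valid x, check if 47 - x^2 is a perfect square.
Total integer solutions found: 0

0


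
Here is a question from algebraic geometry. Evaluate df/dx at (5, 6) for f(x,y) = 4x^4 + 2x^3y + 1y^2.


df/dx = 4*4*x^3 + 3*2*x^2*y
At (5,6): 4*4*5^3 + 3*2*5^2*6
= 2000 + 900
= 2900

2900


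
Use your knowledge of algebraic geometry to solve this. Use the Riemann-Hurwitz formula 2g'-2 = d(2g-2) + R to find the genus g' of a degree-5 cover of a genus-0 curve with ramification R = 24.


Riemann-Hurwitz formula: 2g' - 2 = d(2g - 2) + R
Given: d = 5, g = 0, R = 24
2g' - 2 = 5*(2*0 - 2) + 24
2g' - 2 = 5*(-2) + 24
2g' - 2 = -10 + 24 = 14
2g' = 16
g' = 8

8


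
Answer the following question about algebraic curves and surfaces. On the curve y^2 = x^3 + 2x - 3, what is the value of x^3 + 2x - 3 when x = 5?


Compute x^3 + 2x - 3 at x = 5:
x^3 = 5^3 = 125
2*x = 2*5 = 10
Sum: 125 + 10 - 3 = 132

132


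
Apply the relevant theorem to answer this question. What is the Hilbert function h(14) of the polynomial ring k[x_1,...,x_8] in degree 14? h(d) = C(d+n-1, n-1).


The Hilbert function for the polynomial ring in 8 variables is:
h(d) = C(d+n-1, n-1)
h(14) = C(14+8-1, 8-1) = C(21, 7)
= 21! / (7! * 14!)
= 116280

116280


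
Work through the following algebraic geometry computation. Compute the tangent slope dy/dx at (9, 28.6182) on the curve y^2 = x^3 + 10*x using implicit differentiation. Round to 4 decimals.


Using implicit differentiation of y^2 = x^3 + 10*x:
2y * dy/dx = 3x^2 + 10
dy/dx = (3x^2 + 10)/(2y)
Numerator: 3*9^2 + 10 = 253
Denominator: 2*28.6182 = 57.2364
dy/dx = 253/57.2364 = 4.4203

4.4203


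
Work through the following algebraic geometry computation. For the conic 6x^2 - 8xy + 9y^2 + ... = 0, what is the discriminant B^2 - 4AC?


The discriminant of a conic Ax^2 + Bxy + Cy^2 + ... = 0 is B^2 - 4AC.
B^2 = (-8)^2 = 64
4AC = 4*6*9 = 216
Discriminant = 64 - 216 = -152

-152


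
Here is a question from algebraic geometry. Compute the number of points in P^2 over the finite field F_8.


P^2(F_8) has (q^(n+1) - 1)/(q - 1) points.
= 8^2 + 8^1 + 8^0
= 64 + 8 + 1
= 73

73


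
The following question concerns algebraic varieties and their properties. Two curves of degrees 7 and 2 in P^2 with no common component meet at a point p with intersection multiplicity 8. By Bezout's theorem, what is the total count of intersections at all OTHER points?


By Bezout's theorem, the total intersection number is d1 * d2.
Total = 7 * 2 = 14
Intersection multiplicity at p = 8
Remaining intersections = 14 - 8 = 6

6


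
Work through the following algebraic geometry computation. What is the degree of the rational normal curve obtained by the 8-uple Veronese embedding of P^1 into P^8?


The rational normal curve in P^8 is the image of P^1 under the 8-uple Veronese.
A general hyperplane in P^8 pulls back to a degree-8 form on P^1, which has 8 zeros,
so the curve meets a general hyperplane in 8 points. Degree = 8.

8


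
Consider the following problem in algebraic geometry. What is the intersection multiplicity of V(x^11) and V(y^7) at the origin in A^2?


The intersection multiplicity of V(x^a) and V(y^b) at the origin is:
I(O; V(x^11), V(y^7)) = dim_k(k[x,y]/(x^11, y^7))
A basis for k[x,y]/(x^11, y^7) is the set of monomials x^i * y^j
where 0 <= i < 11 and 0 <= j < 7.
The number of such monomials is 11 * 7 = 77

77


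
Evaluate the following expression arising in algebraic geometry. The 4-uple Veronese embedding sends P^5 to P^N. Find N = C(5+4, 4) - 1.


The Veronese embedding v_d: P^n -> P^N maps each point to all
degree-d monomials in n+1 homogeneous coordinates.
N = C(n+d, d) - 1
N = C(5+4, 4) - 1
N = C(9, 4) - 1
C(9, 4) = 126
N = 126 - 1 = 125

125


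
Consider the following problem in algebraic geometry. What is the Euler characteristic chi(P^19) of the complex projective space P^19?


The complex projective space P^19 has one cell in each even real dimension 0, 2, ..., 38.
The cohomology groups are H^{2k}(P^19) = Z for k = 0,...,19, and 0 otherwise.
Euler characteristic = sum of Betti numbers = 1 per even-dimensional cohomology group.
chi(P^19) = 19 + 1 = 20

20


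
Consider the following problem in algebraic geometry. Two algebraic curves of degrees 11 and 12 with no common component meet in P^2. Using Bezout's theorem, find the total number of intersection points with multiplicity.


Bezout's theorem states the intersection count equals the product of degrees.
Intersection count = 11 * 12 = 132

132


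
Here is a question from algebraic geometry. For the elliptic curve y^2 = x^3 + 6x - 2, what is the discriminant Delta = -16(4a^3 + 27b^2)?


Compute each component:
4a^3 = 4*6^3 = 4*216 = 864
27b^2 = 27*(-2)^2 = 27*4 = 108
4a^3 + 27b^2 = 864 + 108 = 972
Delta = -16*972 = -15552

-15552


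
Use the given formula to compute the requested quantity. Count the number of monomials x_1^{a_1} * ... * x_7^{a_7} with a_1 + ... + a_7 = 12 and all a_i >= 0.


The number of degree-12 monomials in 7 variables is C(d+n-1, n-1).
= C(12+7-1, 7-1) = C(18, 6)
= 18564

18564


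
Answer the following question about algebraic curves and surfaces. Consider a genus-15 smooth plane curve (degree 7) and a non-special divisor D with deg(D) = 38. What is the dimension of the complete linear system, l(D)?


First, compute the genus of a smooth plane curve of degree 7:
g = (d-1)(d-2)/2 = (7-1)(7-2)/2 = 15
For a non-special divisor D (i.e., h^1(D) = 0), Riemann-Roch gives:
l(D) = deg(D) - g + 1
Since deg(D) = 38 >= 2g - 1 = 29, D is non-special.
l(D) = 38 - 15 + 1 = 24

24


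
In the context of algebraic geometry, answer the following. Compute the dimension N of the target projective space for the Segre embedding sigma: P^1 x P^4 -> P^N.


The Segre embedding maps P^m x P^n into P^N via
all products of coordinates from each factor.
N = (m+1)(n+1) - 1
N = (1+1)(4+1) - 1
N = 2*5 - 1
N = 10 - 1 = 9

9


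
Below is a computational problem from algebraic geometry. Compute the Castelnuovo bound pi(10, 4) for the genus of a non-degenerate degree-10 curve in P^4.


Castelnuovo's bound: write d - 1 = m(r-1) + epsilon with 0 <= epsilon < r-1.
d - 1 = 10 - 1 = 9
r - 1 = 4 - 1 = 3
9 = 3*3 + 0, so m = 3, epsilon = 0
pi(d, r) = m(m-1)(r-1)/2 + m*epsilon
= 3*2*3/2 + 3*0
= 18/2 + 0
= 9 + 0 = 9

9


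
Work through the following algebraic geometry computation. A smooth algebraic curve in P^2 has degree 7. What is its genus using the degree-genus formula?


Using the genus formula for smooth plane curves:
g = (d-1)(d-2)/2
g = (7-1)(7-2)/2
g = 6*5/2
g = 30/2 = 15

15


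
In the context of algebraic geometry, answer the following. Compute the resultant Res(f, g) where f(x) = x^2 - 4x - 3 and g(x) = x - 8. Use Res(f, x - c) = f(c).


For Res(f, x - c), we evaluate f at x = c.
f(8) = 8^2 - 4*8 - 3
= 64 - 32 - 3
= 32 - 3 = 29
Res(f, g) = 29

29


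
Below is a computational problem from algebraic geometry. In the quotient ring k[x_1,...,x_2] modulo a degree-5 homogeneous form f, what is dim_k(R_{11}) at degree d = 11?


For R = k[x_1,...,x_n]/(f) with f homogeneous of degree e:
The Hilbert series is (1 - t^e)/(1 - t)^n.
So h(d) = C(d+n-1, n-1) - C(d-e+n-1, n-1) for d >= e.
With n=2, e=5, d=11:
C(11+2-1, 2-1) = C(12, 1) = 12
C(11-5+2-1, 2-1) = C(7, 1) = 7
h(11) = 12 - 7 = 5

5


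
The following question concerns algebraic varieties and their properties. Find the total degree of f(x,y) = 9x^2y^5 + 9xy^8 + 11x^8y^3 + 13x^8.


Examine each term for its total degree (sum of exponents).
  Term '9x^2y^5' has total degree 2+5 = 7.
  Term '9xy^8' has total degree 1+8 = 9.
  Term '11x^8y^3' has total degree 8+3 = 11.
  Term '13x^8' has total degree 8+0 = 8.
The maximum total degree among all terms is 11.

11


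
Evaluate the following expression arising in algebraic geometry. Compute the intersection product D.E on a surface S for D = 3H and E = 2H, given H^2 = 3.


Using bilinearity of the intersection pairing on a surface S:
(aH).(bH) = ab * (H.H)
We have H^2 = 3.
D.E = (3H).(2H) = 3*2*3
= 6*3
= 18

18


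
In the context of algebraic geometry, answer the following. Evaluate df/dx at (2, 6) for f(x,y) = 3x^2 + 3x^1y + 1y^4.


df/dx = 2*3*x^1 + 1*3*x^0*y
At (2,6): 2*3*2^1 + 1*3*2^0*6
= 12 + 18
= 30

30


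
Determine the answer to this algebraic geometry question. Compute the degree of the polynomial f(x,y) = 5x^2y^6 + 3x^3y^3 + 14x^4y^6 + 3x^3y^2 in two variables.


Examine each term for its total degree (sum of exponents).
  Term '5x^2y^6' has total degree 2+6 = 8.
  Term '3x^3y^3' has total degree 3+3 = 6.
  Term '14x^4y^6' has total degree 4+6 = 10.
  Term '3x^3y^2' has total degree 3+2 = 5.
The maximum total degree among all terms is 10.

10


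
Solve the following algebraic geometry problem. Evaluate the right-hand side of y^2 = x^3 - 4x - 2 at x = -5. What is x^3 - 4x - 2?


Compute x^3 - 4x - 2 at x = -5:
x^3 = (-5)^3 = -125
(-4)*x = (-4)*(-5) = 20
Sum: -125 + 20 - 2 = -107

-107


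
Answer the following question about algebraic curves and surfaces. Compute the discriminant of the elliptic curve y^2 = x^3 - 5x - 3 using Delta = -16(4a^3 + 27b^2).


Compute each component:
4a^3 = 4*(-5)^3 = 4*(-125) = -500
27b^2 = 27*(-3)^2 = 27*9 = 243
4a^3 + 27b^2 = -500 + 243 = -257
Delta = -16*(-257) = 4112

4112


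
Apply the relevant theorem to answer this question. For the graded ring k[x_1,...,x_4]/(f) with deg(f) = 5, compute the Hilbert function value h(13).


For R = k[x_1,...,x_n]/(f) with f homogeneous of degree e:
The Hilbert series is (1 - t^e)/(1 - t)^n.
So h(d) = C(d+n-1, n-1) - C(d-e+n-1, n-1) for d >= e.
With n=4, e=5, d=13:
C(13+4-1, 4-1) = C(16, 3) = 560
C(13-5+4-1, 4-1) = C(11, 3) = 165
h(13) = 560 - 165 = 395

395


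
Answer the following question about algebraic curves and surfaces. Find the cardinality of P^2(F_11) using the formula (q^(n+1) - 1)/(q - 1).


P^2(F_11) has (q^(n+1) - 1)/(q - 1) points.
= 11^2 + 11^1 + 11^0
= 121 + 11 + 1
= 133

133


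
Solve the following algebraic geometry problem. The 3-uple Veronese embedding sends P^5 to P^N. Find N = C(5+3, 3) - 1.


The Veronese embedding v_d: P^n -> P^N maps each point to all
degree-d monomials in n+1 homogeneous coordinates.
N = C(n+d, d) - 1
N = C(5+3, 3) - 1
N = C(8, 3) - 1
C(8, 3) = 56
N = 56 - 1 = 55

55


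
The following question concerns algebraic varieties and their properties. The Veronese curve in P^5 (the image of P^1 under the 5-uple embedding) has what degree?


The rational normal curve in P^5 is the image of P^1 under the 5-uple Veronese.
A general hyperplane in P^5 pulls back to a degree-5 form on P^1, which has 5 zeros,
so the curve meets a general hyperplane in 5 points. Degree = 5.

5


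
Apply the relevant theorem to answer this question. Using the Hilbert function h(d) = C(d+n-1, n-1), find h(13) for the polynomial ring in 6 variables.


The Hilbert function for the polynomial ring in 6 variables is:
h(d) = C(d+n-1, n-1)
h(13) = C(13+6-1, 6-1) = C(18, 5)
= 18! / (5! * 13!)
= 8568

8568


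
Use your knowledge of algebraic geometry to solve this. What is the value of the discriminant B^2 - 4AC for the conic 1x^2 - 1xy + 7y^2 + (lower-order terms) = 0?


The discriminant of a conic Ax^2 + Bxy + Cy^2 + ... = 0 is B^2 - 4AC.
B^2 = (-1)^2 = 1
4AC = 4*1*7 = 28
Discriminant = 1 - 28 = -27

-27


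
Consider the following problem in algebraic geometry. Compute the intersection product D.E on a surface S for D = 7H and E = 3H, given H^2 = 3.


Using bilinearity of the intersection pairing on a surface S:
(aH).(bH) = ab * (H.H)
We have H^2 = 3.
D.E = (7H).(3H) = 7*3*3
= 21*3
= 63

63


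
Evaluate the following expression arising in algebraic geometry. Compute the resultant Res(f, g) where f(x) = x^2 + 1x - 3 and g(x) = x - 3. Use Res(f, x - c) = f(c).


For Res(f, x - c), we evaluate f at x = c.
f(3) = 3^2 + 1*3 - 3
= 9 + 3 - 3
= 12 - 3 = 9
Res(f, g) = 9

9


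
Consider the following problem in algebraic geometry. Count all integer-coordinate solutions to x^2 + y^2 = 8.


Systematically check integer values of x where x^2 <= 8.
For each valid x, check if 8 - x^2 is a perfect square.
x=2: 8 - 4 = 4, sqrt = 2 (valid)
Total integer solutions found: 4

4


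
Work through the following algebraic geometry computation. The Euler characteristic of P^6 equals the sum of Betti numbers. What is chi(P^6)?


The complex projective space P^6 has one cell in each even real dimension 0, 2, ..., 12.
The cohomology groups are H^{2k}(P^6) = Z for k = 0,...,6, and 0 otherwise.
Euler characteristic = sum of Betti numbers = 1 per even-dimensional cohomology group.
chi(P^6) = 6 + 1 = 7

7


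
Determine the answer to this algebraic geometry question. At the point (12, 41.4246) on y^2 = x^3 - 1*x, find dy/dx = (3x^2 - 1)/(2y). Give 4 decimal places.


Using implicit differentiation of y^2 = x^3 - 1*x:
2y * dy/dx = 3x^2 - 1
dy/dx = (3x^2 - 1)/(2y)
Numerator: 3*12^2 - 1 = 431
Denominator: 2*41.4246 = 82.8492
dy/dx = 431/82.8492 = 5.2022

5.2022


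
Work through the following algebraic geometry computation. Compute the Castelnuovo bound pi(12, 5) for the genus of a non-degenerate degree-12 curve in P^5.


Castelnuovo's bound: write d - 1 = m(r-1) + epsilon with 0 <= epsilon < r-1.
d - 1 = 12 - 1 = 11
r - 1 = 5 - 1 = 4
11 = 2*4 + 3, so m = 2, epsilon = 3
pi(d, r) = m(m-1)(r-1)/2 + m*epsilon
= 2*1*4/2 + 2*3
= 8/2 + 6
= 4 + 6 = 10

10


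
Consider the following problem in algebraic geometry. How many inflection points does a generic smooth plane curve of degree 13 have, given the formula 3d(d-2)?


For a general smooth plane curve C of degree d, the inflection points are
the intersection of C with its Hessian curve, which has degree 3(d-2).
By Bezout, the total intersection number is d * 3(d-2) = 13 * 33 = 429.
For a general curve every flex is ordinary, so each contributes
multiplicity 1 to C·Hess(C), and the number of distinct inflection
points is 3d(d-2).
Inflection points = 3*13*(13-2) = 3*13*11 = 429

429


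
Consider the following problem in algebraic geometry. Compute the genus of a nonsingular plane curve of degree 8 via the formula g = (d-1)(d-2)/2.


Using the genus formula for smooth plane curves:
g = (d-1)(d-2)/2
g = (8-1)(8-2)/2
g = 7*6/2
g = 42/2 = 21

21


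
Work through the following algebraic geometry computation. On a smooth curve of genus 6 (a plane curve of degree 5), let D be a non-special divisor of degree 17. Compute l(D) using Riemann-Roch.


First, compute the genus of a smooth plane curve of degree 5:
g = (d-1)(d-2)/2 = (5-1)(5-2)/2 = 6
For a non-special divisor D (i.e., h^1(D) = 0), Riemann-Roch gives:
l(D) = deg(D) - g + 1
Since deg(D) = 17 >= 2g - 1 = 11, D is non-special.
l(D) = 17 - 6 + 1 = 12

12


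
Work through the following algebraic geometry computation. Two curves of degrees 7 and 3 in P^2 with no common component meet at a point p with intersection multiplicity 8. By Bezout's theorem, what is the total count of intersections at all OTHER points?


By Bezout's theorem, the total intersection number is d1 * d2.
Total = 7 * 3 = 21
Intersection multiplicity at p = 8
Remaining intersections = 21 - 8 = 13

13


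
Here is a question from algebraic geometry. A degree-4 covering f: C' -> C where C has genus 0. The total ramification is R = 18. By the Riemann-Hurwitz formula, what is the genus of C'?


Riemann-Hurwitz formula: 2g' - 2 = d(2g - 2) + R
Given: d = 4, g = 0, R = 18
2g' - 2 = 4*(2*0 - 2) + 18
2g' - 2 = 4*(-2) + 18
2g' - 2 = -8 + 18 = 10
2g' = 12
g' = 6

6


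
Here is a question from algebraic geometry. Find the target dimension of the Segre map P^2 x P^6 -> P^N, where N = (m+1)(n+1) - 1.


The Segre embedding maps P^m x P^n into P^N via
all products of coordinates from each factor.
N = (m+1)(n+1) - 1
N = (2+1)(6+1) - 1
N = 3*7 - 1
N = 21 - 1 = 20

20


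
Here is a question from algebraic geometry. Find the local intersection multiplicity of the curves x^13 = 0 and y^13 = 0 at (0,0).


The intersection multiplicity of V(x^a) and V(y^b) at the origin is:
I(O; V(x^13), V(y^13)) = dim_k(k[x,y]/(x^13, y^13))
A basis for k[x,y]/(x^13, y^13) is the set of monomials x^i * y^j
where 0 <= i < 13 and 0 <= j < 13.
The number of such monomials is 13 * 13 = 169

169


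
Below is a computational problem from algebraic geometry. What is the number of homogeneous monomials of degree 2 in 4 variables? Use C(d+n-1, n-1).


The number of degree-2 monomials in 4 variables is C(d+n-1, n-1).
= C(2+4-1, 4-1) = C(5, 3)
= 10

10


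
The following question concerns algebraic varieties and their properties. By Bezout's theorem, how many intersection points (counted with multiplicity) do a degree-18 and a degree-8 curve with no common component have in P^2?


Bezout's theorem states the intersection count equals the product of degrees.
Intersection count = 18 * 8 = 144

144


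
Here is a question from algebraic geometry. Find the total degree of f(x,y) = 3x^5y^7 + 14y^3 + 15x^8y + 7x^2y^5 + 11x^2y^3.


Examine each term for its total degree (sum of exponents).
  Term '3x^5y^7' has total degree 5+7 = 12.
  Term '14y^3' has total degree 0+3 = 3.
  Term '15x^8y' has total degree 8+1 = 9.
  Term '7x^2y^5' has total degree 2+5 = 7.
  Term '11x^2y^3' has total degree 2+3 = 5.
The maximum total degree among all terms is 12.

12


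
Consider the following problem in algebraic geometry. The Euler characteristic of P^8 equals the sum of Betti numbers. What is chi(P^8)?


The complex projective space P^8 has one cell in each even real dimension 0, 2, ..., 16.
The cohomology groups are H^{2k}(P^8) = Z for k = 0,...,8, and 0 otherwise.
Euler characteristic = sum of Betti numbers = 1 per even-dimensional cohomology group.
chi(P^8) = 8 + 1 = 9

9


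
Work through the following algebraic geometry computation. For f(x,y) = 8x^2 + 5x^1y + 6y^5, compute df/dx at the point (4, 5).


df/dx = 2*8*x^1 + 1*5*x^0*y
At (4,5): 2*8*4^1 + 1*5*4^0*5
= 64 + 25
= 89

89


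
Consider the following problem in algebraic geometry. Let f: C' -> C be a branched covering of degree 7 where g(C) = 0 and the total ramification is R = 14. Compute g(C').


Riemann-Hurwitz formula: 2g' - 2 = d(2g - 2) + R
Given: d = 7, g = 0, R = 14
2g' - 2 = 7*(2*0 - 2) + 14
2g' - 2 = 7*(-2) + 14
2g' - 2 = -14 + 14 = 0
2g' = 2
g' = 1

1


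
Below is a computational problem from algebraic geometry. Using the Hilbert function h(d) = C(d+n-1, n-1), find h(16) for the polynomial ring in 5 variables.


The Hilbert function for the polynomial ring in 5 variables is:
h(d) = C(d+n-1, n-1)
h(16) = C(16+5-1, 5-1) = C(20, 4)
= 20! / (4! * 16!)
= 4845

4845


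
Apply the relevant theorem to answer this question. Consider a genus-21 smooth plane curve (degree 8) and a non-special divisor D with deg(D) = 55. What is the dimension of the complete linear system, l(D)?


First, compute the genus of a smooth plane curve of degree 8:
g = (d-1)(d-2)/2 = (8-1)(8-2)/2 = 21
For a non-special divisor D (i.e., h^1(D) = 0), Riemann-Roch gives:
l(D) = deg(D) - g + 1
Since deg(D) = 55 >= 2g - 1 = 41, D is non-special.
l(D) = 55 - 21 + 1 = 35

35


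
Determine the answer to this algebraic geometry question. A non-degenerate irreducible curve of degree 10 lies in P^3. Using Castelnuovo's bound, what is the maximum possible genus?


Castelnuovo's bound: write d - 1 = m(r-1) + epsilon with 0 <= epsilon < r-1.
d - 1 = 10 - 1 = 9
r - 1 = 3 - 1 = 2
9 = 4*2 + 1, so m = 4, epsilon = 1
pi(d, r) = m(m-1)(r-1)/2 + m*epsilon
= 4*3*2/2 + 4*1
= 24/2 + 4
= 12 + 4 = 16

16


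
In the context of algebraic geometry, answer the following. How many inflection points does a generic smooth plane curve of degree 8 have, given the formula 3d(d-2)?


For a general smooth plane curve C of degree d, the inflection points are
the intersection of C with its Hessian curve, which has degree 3(d-2).
By Bezout, the total intersection number is d * 3(d-2) = 8 * 18 = 144.
For a general curve every flex is ordinary, so each contributes
multiplicity 1 to C·Hess(C), and the number of distinct inflection
points is 3d(d-2).
Inflection points = 3*8*(8-2) = 3*8*6 = 144

144


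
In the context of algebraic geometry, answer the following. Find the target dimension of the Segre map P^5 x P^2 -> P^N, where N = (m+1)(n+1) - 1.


The Segre embedding maps P^m x P^n into P^N via
all products of coordinates from each factor.
N = (m+1)(n+1) - 1
N = (5+1)(2+1) - 1
N = 6*3 - 1
N = 18 - 1 = 17

17


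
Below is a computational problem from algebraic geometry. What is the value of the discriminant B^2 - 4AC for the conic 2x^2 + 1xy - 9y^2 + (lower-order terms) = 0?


The discriminant of a conic Ax^2 + Bxy + Cy^2 + ... = 0 is B^2 - 4AC.
B^2 = 1^2 = 1
4AC = 4*2*(-9) = -72
Discriminant = 1 + 72 = 73

73


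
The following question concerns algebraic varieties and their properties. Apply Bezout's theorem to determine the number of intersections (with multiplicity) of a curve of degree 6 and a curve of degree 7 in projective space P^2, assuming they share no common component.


Bezout's theorem states the intersection count equals the product of degrees.
Intersection count = 6 * 7 = 42

42


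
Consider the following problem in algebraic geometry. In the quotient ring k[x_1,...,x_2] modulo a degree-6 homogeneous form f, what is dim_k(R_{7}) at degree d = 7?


For R = k[x_1,...,x_n]/(f) with f homogeneous of degree e:
The Hilbert series is (1 - t^e)/(1 - t)^n.
So h(d) = C(d+n-1, n-1) - C(d-e+n-1, n-1) for d >= e.
With n=2, e=6, d=7:
C(7+2-1, 2-1) = C(8, 1) = 8
C(7-6+2-1, 2-1) = C(2, 1) = 2
h(7) = 8 - 2 = 6

6
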